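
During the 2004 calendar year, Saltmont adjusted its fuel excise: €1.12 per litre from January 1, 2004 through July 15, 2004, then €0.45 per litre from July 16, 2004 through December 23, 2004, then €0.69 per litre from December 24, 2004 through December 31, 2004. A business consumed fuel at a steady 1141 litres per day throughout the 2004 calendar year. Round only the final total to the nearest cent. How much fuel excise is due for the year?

€340,714.01

January 1 – July 15, 2004: 197 days × 1141 litres/day = 224,777 litres at €1.12/litre → €251,750.24
July 16 – December 23, 2004: 161 days × 1141 litres/day = 183,701 litres at €0.45/litre → €82,665.45
December 24 – December 31, 2004: 8 days × 1141 litres/day = 9,128 litres at €0.69/litre → €6,298.32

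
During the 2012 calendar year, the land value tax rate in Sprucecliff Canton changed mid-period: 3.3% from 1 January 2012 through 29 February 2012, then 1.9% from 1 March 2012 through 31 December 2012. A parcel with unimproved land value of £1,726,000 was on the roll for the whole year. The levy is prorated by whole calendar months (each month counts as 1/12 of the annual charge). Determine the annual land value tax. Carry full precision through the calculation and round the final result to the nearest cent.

1 January – 29 February 2012: 2 months at 3.3% → £1,726,000 × 3.3% × 2/12 = £9,493.0000
1 March – 31 December 2012: 10 months at 1.9% → £1,726,000 × 1.9% × 10/12 = £27,328.3333
Total = £36,821.3333

£36,821.33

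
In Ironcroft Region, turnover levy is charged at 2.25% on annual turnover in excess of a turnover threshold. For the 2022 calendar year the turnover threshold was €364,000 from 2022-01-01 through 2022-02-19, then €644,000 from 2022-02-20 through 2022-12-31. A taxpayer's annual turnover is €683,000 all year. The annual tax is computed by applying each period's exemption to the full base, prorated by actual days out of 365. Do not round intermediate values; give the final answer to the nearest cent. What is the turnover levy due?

€1,740.51

2022-01-01 to 2022-02-19: 50 days, exemption €364,000 → (€683,000 − €364,000) × 2.25% × 50/365 = €983.2192
2022-02-20 to 2022-12-31: 315 days, exemption €644,000 → (€683,000 − €644,000) × 2.25% × 315/365 = €757.2945
Total = €1,740.5137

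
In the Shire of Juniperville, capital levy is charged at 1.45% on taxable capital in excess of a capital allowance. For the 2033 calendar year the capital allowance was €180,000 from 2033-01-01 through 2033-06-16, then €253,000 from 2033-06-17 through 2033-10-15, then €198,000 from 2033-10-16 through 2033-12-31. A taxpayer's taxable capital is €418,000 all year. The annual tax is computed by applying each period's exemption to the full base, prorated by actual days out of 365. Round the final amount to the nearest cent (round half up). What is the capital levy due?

€3,045.04

2033-01-01 to 2033-06-16: 167 days, exemption €180,000 → (€418,000 − €180,000) × 1.45% × 167/365 = €1,578.9507
2033-06-17 to 2033-10-15: 121 days, exemption €253,000 → (€418,000 − €253,000) × 1.45% × 121/365 = €793.1301
2033-10-16 to 2033-12-31: 77 days, exemption €198,000 → (€418,000 − €198,000) × 1.45% × 77/365 = €672.9589
Total = €3,045.0397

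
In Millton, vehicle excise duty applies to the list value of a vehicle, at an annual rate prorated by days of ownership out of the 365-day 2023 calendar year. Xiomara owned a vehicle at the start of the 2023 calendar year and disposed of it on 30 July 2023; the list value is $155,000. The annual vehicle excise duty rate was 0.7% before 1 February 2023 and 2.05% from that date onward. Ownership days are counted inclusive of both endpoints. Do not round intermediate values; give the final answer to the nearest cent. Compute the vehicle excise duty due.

1 January – 31 January 2023: 31 days at 0.7% → $155,000 × 0.7% × 31/365 = $92.1507
1 February – 30 July 2023: 180 days at 2.05% → $155,000 × 2.05% × 180/365 = $1,566.9863
Total = $1,659.1370

$1,659.14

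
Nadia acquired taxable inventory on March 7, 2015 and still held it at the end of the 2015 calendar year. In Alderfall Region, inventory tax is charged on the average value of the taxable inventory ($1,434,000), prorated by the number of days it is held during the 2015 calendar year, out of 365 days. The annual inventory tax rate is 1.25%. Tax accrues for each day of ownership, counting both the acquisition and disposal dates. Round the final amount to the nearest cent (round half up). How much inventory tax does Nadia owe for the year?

Days held (March 7 – December 31, 2015): 300 out of 365
Tax = $1,434,000 × 1.25% × 300/365 = $14,732.8767

$14,732.88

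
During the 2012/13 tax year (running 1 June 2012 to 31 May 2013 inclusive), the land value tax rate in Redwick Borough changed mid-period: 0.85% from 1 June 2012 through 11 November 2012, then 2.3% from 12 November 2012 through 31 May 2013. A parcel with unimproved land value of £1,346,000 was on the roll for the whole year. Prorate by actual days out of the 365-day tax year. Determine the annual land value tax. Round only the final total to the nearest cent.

1 June – 11 November 2012: 164 days at 0.85% → £1,346,000 × 0.85% × 164/365 = £5,140.6137
12 November 2012 – 31 May 2013: 201 days at 2.3% → £1,346,000 × 2.3% × 201/365 = £17,048.1041
Total = £22,188.7178

£22,188.72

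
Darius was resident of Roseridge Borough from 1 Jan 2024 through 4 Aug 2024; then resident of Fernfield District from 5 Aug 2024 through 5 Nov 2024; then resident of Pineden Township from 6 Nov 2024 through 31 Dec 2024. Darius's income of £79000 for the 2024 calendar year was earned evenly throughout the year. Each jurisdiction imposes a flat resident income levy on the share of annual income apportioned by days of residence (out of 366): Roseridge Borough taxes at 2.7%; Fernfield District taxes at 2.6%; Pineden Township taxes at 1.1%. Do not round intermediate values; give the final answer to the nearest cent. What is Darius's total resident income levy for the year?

Roseridge Borough, 1 Jan – 4 Aug 2024: 217 days → £79000 × 2.7% × 217/366 = £1264.6475
Fernfield District, 5 Aug – 5 Nov 2024: 93 days → £79000 × 2.6% × 93/366 = £521.9180
Pineden Township, 6 Nov – 31 Dec 2024: 56 days → £79000 × 1.1% × 56/366 = £132.9617
Total = £1919.5273

£1919.53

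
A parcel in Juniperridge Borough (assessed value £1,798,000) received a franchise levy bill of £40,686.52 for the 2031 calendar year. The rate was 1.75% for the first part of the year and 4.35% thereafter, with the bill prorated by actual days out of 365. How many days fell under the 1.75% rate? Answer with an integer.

293 days

Let d = days at the first rate; then 365 − d days at the second rate.
£1,798,000 × [1.75%·d + 4.35%·(365−d)] / 365 = £40,686.52
Solving gives d = 293, so the new rate took effect on October 21, 2031.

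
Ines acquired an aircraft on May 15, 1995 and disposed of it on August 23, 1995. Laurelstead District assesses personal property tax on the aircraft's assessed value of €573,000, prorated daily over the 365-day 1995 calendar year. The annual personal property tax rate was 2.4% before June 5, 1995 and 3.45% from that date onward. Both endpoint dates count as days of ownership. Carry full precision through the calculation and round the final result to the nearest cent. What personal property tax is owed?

€5,124.03

May 15 – June 4, 1995: 21 days at 2.4% → €573,000 × 2.4% × 21/365 = €791.2110
June 5 – August 23, 1995: 80 days at 3.45% → €573,000 × 3.45% × 80/365 = €4,332.8219
Total = €5,124.0329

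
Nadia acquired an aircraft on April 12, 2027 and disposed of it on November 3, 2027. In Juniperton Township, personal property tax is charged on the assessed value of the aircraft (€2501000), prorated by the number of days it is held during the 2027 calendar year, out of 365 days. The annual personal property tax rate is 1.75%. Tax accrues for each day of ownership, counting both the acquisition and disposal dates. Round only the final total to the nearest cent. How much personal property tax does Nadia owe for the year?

€24701.66

Days held (April 12 – November 3, 2027): 206 out of 365
Tax = €2501000 × 1.75% × 206/365 = €24701.6575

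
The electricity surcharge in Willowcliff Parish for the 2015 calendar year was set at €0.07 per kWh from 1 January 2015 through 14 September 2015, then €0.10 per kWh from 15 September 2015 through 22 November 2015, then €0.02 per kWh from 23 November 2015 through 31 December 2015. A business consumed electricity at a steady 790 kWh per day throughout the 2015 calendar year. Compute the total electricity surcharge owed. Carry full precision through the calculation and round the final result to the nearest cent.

1 January – 14 September 2015: 257 days × 790 kWh/day = 203,030 kWh at €0.07/kWh → €14,212.10
15 September – 22 November 2015: 69 days × 790 kWh/day = 54,510 kWh at €0.10/kWh → €5,451.00
23 November – 31 December 2015: 39 days × 790 kWh/day = 30,810 kWh at €0.02/kWh → €616.20

€20,279.30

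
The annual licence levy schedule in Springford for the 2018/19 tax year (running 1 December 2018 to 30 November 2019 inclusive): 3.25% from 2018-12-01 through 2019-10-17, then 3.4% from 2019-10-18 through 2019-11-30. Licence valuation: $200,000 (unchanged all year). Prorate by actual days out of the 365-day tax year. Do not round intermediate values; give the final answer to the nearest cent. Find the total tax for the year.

$6,536.16

2018-12-01 to 2019-10-17: 321 days at 3.25% → $200,000 × 3.25% × 321/365 = $5,716.4384
2019-10-18 to 2019-11-30: 44 days at 3.4% → $200,000 × 3.4% × 44/365 = $819.7260
Total = $6,536.1644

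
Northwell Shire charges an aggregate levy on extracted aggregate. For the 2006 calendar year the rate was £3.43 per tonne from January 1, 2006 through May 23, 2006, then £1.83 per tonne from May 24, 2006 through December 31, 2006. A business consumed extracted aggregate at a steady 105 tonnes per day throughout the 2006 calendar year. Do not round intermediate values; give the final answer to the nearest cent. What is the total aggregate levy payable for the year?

January 1 – May 23, 2006: 143 days × 105 tonnes/day = 15,015 tonnes at £3.43/tonne → £51,501.45
May 24 – December 31, 2006: 222 days × 105 tonnes/day = 23,310 tonnes at £1.83/tonne → £42,657.30

£94,158.75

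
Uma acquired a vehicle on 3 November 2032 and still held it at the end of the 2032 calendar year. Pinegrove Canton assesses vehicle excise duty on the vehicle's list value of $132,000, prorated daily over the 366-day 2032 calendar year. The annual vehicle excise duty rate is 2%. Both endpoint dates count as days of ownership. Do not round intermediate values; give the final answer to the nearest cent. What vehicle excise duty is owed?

$425.57

Days held (3 November – 31 December 2032): 59 out of 366
Tax = $132,000 × 2% × 59/366 = $425.5738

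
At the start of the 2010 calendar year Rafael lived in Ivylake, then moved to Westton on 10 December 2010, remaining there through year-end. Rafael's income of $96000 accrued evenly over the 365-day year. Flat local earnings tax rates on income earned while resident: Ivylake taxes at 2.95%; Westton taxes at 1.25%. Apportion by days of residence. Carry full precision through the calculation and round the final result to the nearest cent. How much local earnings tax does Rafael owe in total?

$2733.63

Ivylake, 1 January – 9 December 2010: 343 days → $96000 × 2.95% × 343/365 = $2661.3041
Westton, 10 December – 31 December 2010: 22 days → $96000 × 1.25% × 22/365 = $72.3288
Total = $2733.6329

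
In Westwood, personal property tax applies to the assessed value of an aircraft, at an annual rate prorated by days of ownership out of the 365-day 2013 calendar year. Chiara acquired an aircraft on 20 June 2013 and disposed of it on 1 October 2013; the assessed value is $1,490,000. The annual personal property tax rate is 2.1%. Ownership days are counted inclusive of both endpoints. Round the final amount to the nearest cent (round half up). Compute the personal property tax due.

$8,915.51

Days held (20 June – 1 October 2013): 104 out of 365
Tax = $1,490,000 × 2.1% × 104/365 = $8,915.5068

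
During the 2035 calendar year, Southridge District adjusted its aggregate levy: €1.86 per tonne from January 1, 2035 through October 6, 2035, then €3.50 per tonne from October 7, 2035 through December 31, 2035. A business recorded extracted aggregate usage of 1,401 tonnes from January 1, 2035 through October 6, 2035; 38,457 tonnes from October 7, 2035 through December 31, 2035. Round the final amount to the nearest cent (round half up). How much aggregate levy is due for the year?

€137,205.36

January 1 – October 6, 2035: 1,401 tonnes at €1.86/tonne → €2,605.86
October 7 – December 31, 2035: 38,457 tonnes at €3.50/tonne → €134,599.50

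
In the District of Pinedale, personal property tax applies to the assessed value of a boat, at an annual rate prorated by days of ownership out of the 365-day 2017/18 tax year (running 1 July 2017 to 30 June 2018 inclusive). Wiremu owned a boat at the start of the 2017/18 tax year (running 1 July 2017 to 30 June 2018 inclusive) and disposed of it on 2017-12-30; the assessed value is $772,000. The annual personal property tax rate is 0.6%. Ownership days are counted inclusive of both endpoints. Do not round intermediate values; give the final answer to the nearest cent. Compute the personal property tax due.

Days held (2017-07-01 to 2017-12-30): 183 out of 365
Tax = $772,000 × 0.6% × 183/365 = $2,322.3452

$2,322.35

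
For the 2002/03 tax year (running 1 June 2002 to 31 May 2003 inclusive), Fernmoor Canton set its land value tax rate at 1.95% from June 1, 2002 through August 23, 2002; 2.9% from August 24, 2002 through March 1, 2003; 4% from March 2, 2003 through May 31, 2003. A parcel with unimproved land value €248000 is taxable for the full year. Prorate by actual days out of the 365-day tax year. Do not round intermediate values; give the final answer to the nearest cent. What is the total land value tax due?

June 1 – August 23, 2002: 84 days at 1.95% → €248000 × 1.95% × 84/365 = €1112.9425
August 24, 2002 – March 1, 2003: 190 days at 2.9% → €248000 × 2.9% × 190/365 = €3743.7808
March 2 – May 31, 2003: 91 days at 4% → €248000 × 4% × 91/365 = €2473.2055
Total = €7329.9288

€7329.93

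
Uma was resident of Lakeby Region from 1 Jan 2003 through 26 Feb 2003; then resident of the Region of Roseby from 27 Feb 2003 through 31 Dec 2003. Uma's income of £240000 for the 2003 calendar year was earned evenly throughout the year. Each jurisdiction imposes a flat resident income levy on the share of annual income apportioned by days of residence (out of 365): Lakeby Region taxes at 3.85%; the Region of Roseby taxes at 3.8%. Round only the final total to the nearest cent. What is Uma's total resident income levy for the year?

Lakeby Region, 1 Jan – 26 Feb 2003: 57 days → £240000 × 3.85% × 57/365 = £1442.9589
The Region of Roseby, 27 Feb – 31 Dec 2003: 308 days → £240000 × 3.8% × 308/365 = £7695.7808
Total = £9138.7397

£9138.74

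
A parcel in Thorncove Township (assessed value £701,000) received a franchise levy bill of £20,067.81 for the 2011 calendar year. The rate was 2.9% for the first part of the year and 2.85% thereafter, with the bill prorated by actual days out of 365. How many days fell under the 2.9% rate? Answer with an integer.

93 days

Let d = days at the first rate; then 365 − d days at the second rate.
£701,000 × [2.9%·d + 2.85%·(365−d)] / 365 = £20,067.81
Solving gives d = 93, so the new rate took effect on April 4, 2011.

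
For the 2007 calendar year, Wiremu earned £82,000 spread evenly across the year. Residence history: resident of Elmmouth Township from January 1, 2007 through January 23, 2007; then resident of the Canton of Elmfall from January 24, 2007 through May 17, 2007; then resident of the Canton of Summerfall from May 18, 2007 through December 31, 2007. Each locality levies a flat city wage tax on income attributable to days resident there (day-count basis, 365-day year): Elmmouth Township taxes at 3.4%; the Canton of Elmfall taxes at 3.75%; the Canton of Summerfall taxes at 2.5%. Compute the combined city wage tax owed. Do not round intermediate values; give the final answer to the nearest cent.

Elmmouth Township, January 1 – January 23, 2007: 23 days → £82,000 × 3.4% × 23/365 = £175.6822
The Canton of Elmfall, January 24 – May 17, 2007: 114 days → £82,000 × 3.75% × 114/365 = £960.4110
The Canton of Summerfall, May 18 – December 31, 2007: 228 days → £82,000 × 2.5% × 228/365 = £1,280.5479
Total = £2,416.6411

£2,416.64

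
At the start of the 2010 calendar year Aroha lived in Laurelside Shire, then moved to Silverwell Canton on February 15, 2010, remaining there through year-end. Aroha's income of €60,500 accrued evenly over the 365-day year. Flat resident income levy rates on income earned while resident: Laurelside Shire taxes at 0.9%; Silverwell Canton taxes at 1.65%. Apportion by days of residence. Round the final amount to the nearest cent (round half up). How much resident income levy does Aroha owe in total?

€942.31

Laurelside Shire, January 1 – February 14, 2010: 45 days → €60,500 × 0.9% × 45/365 = €67.1301
Silverwell Canton, February 15 – December 31, 2010: 320 days → €60,500 × 1.65% × 320/365 = €875.1781
Total = €942.3082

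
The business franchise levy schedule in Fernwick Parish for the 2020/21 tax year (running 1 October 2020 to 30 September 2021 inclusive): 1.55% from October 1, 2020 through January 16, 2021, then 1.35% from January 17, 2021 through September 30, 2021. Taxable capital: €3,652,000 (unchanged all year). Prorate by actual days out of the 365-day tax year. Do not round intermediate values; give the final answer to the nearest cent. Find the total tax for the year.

October 1, 2020 – January 16, 2021: 108 days at 1.55% → €3,652,000 × 1.55% × 108/365 = €16,749.1726
January 17 – September 30, 2021: 257 days at 1.35% → €3,652,000 × 1.35% × 257/365 = €34,714.0110
Total = €51,463.1836

€51,463.18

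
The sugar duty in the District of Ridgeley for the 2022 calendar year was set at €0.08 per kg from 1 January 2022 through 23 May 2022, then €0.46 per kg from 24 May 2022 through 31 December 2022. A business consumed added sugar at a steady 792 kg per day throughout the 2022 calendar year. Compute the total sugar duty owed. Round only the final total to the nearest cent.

€89939.52

1 January – 23 May 2022: 143 days × 792 kg/day = 113,256 kg at €0.08/kg → €9060.48
24 May – 31 December 2022: 222 days × 792 kg/day = 175,824 kg at €0.46/kg → €80879.04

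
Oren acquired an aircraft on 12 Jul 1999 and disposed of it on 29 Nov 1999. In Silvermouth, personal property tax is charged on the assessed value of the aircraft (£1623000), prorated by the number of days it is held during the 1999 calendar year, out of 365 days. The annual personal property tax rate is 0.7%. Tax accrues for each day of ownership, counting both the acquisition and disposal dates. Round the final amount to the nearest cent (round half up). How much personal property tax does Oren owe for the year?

Days held (12 Jul – 29 Nov 1999): 141 out of 365
Tax = £1623000 × 0.7% × 141/365 = £4388.7699

£4388.77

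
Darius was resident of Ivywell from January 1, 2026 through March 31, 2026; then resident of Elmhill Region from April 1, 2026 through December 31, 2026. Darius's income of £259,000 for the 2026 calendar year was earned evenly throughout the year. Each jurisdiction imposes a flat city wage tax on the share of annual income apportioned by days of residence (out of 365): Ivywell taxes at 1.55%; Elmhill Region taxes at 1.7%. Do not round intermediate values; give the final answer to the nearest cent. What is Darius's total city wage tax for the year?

£4,307.21

Ivywell, January 1 – March 31, 2026: 90 days → £259,000 × 1.55% × 90/365 = £989.8767
Elmhill Region, April 1 – December 31, 2026: 275 days → £259,000 × 1.7% × 275/365 = £3,317.3288
Total = £4,307.2055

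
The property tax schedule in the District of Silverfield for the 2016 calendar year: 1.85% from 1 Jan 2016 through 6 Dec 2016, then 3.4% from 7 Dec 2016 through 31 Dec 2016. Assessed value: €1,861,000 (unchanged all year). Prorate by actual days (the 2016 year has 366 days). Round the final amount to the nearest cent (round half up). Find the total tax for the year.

1 Jan – 6 Dec 2016: 341 days at 1.85% → €1,861,000 × 1.85% × 341/366 = €32,076.8265
7 Dec – 31 Dec 2016: 25 days at 3.4% → €1,861,000 × 3.4% × 25/366 = €4,321.9945
Total = €36,398.8210

€36,398.82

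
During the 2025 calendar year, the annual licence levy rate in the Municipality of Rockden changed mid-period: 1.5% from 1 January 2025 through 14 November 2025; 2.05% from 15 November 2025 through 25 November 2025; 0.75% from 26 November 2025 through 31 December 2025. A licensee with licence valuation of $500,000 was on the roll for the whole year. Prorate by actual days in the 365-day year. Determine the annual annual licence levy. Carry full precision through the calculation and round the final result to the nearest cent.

$7,213.01

1 January – 14 November 2025: 318 days at 1.5% → $500,000 × 1.5% × 318/365 = $6,534.2466
15 November – 25 November 2025: 11 days at 2.05% → $500,000 × 2.05% × 11/365 = $308.9041
26 November – 31 December 2025: 36 days at 0.75% → $500,000 × 0.75% × 36/365 = $369.8630
Total = $7,213.0137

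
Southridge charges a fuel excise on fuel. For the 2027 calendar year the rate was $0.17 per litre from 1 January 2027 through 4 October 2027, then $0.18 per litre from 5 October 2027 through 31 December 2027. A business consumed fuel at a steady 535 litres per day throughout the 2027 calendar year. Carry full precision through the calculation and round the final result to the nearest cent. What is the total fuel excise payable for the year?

1 January – 4 October 2027: 277 days × 535 litres/day = 148,195 litres at $0.17/litre → $25,193.15
5 October – 31 December 2027: 88 days × 535 litres/day = 47,080 litres at $0.18/litre → $8,474.40

$33,667.55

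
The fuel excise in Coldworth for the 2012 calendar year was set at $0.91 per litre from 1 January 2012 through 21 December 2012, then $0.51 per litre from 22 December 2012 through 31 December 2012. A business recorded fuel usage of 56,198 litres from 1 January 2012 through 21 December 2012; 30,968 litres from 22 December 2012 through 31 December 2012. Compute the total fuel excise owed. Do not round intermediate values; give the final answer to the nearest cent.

1 January – 21 December 2012: 56,198 litres at $0.91/litre → $51,140.18
22 December – 31 December 2012: 30,968 litres at $0.51/litre → $15,793.68

$66,933.86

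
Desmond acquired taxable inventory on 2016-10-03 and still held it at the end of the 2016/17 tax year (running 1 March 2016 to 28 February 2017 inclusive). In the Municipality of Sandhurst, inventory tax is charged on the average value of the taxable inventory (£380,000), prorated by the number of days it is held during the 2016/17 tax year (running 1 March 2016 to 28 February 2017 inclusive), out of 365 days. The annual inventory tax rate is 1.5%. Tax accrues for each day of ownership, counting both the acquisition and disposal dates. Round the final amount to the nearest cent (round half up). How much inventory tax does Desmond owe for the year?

£2,326.85

Days held (2016-10-03 to 2017-02-28): 149 out of 365
Tax = £380,000 × 1.5% × 149/365 = £2,326.8493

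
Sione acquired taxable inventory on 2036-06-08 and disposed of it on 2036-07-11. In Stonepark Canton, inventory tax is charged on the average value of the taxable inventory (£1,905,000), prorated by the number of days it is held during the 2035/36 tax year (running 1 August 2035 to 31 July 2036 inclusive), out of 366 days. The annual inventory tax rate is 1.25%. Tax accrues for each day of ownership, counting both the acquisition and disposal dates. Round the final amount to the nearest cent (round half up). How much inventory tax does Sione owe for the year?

£2,212.09

Days held (2036-06-08 to 2036-07-11): 34 out of 366
Tax = £1,905,000 × 1.25% × 34/366 = £2,212.0902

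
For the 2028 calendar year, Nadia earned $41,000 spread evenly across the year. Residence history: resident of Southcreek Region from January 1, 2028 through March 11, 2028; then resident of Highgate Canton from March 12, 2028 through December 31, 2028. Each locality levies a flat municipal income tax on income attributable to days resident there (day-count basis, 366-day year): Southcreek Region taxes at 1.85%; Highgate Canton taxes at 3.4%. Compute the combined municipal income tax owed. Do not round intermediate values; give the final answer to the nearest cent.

Southcreek Region, January 1 – March 11, 2028: 71 days → $41,000 × 1.85% × 71/366 = $147.1407
Highgate Canton, March 12 – December 31, 2028: 295 days → $41,000 × 3.4% × 295/366 = $1,123.5792
Total = $1,270.7199

$1,270.72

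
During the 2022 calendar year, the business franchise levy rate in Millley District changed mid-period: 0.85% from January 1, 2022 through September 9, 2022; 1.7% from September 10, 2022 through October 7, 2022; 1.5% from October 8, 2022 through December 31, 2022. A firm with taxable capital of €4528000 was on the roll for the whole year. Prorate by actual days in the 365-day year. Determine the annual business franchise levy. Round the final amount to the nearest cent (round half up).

€48294.53

January 1 – September 9, 2022: 252 days at 0.85% → €4528000 × 0.85% × 252/365 = €26572.5370
September 10 – October 7, 2022: 28 days at 1.7% → €4528000 × 1.7% × 28/365 = €5905.0082
October 8 – December 31, 2022: 85 days at 1.5% → €4528000 × 1.5% × 85/365 = €15816.9863
Total = €48294.5315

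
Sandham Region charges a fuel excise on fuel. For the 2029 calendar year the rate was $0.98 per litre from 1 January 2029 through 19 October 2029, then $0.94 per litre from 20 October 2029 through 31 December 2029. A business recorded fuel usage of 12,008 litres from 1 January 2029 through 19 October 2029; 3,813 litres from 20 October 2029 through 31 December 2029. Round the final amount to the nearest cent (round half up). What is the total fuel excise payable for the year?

1 January – 19 October 2029: 12,008 litres at $0.98/litre → $11767.84
20 October – 31 December 2029: 3,813 litres at $0.94/litre → $3584.22

$15352.06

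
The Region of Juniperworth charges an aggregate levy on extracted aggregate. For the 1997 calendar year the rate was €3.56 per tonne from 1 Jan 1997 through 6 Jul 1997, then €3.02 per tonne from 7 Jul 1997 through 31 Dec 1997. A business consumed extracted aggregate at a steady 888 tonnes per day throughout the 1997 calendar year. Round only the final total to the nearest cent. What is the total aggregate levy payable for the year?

€1,068,512.64

1 Jan – 6 Jul 1997: 187 days × 888 tonnes/day = 166,056 tonnes at €3.56/tonne → €591,159.36
7 Jul – 31 Dec 1997: 178 days × 888 tonnes/day = 158,064 tonnes at €3.02/tonne → €477,353.28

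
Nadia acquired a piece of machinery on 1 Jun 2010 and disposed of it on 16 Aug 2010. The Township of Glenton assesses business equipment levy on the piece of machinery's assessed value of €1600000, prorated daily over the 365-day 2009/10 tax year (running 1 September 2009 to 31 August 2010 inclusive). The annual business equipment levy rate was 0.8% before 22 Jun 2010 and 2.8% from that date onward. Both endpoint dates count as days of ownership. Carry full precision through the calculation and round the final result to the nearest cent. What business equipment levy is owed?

1 Jun – 21 Jun 2010: 21 days at 0.8% → €1600000 × 0.8% × 21/365 = €736.4384
22 Jun – 16 Aug 2010: 56 days at 2.8% → €1600000 × 2.8% × 56/365 = €6873.4247
Total = €7609.8630

€7609.86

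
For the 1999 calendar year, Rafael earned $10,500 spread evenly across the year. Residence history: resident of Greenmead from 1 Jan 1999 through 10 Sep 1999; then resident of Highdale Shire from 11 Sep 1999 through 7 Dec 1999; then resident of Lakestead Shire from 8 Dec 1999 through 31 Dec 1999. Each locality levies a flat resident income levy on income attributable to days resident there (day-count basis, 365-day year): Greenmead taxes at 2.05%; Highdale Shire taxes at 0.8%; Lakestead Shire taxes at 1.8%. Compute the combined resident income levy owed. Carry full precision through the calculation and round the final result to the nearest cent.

$181.88

Greenmead, 1 Jan – 10 Sep 1999: 253 days → $10,500 × 2.05% × 253/365 = $149.2007
Highdale Shire, 11 Sep – 7 Dec 1999: 88 days → $10,500 × 0.8% × 88/365 = $20.2521
Lakestead Shire, 8 Dec – 31 Dec 1999: 24 days → $10,500 × 1.8% × 24/365 = $12.4274
Total = $181.8801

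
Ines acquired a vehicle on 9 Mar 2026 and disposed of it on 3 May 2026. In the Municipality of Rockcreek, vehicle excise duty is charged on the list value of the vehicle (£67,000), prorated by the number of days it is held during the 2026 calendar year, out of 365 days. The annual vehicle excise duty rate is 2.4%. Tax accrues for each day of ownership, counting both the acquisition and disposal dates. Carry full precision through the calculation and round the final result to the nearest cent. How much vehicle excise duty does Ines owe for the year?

Days held (9 Mar – 3 May 2026): 56 out of 365
Tax = £67,000 × 2.4% × 56/365 = £246.7068

£246.71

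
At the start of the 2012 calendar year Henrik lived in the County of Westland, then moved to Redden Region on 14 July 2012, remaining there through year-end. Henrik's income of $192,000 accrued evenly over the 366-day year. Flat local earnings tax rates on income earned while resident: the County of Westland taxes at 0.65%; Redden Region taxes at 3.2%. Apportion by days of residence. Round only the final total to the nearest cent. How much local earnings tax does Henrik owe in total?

The County of Westland, 1 January – 13 July 2012: 195 days → $192,000 × 0.65% × 195/366 = $664.9180
Redden Region, 14 July – 31 December 2012: 171 days → $192,000 × 3.2% × 171/366 = $2,870.5574
Total = $3,535.4754

$3,535.48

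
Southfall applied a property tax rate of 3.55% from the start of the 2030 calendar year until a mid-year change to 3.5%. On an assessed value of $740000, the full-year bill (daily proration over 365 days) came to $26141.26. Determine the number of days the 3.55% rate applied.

Let d = days at the first rate; then 365 − d days at the second rate.
$740000 × [3.55%·d + 3.5%·(365−d)] / 365 = $26141.26
Solving gives d = 238, so the new rate took effect on August 27, 2030.

238 days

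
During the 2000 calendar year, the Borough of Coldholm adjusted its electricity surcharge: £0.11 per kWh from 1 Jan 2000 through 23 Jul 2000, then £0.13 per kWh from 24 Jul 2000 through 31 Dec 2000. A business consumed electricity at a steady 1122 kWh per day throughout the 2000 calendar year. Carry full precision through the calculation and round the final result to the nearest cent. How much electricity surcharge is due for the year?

1 Jan – 23 Jul 2000: 205 days × 1122 kWh/day = 230,010 kWh at £0.11/kWh → £25,301.10
24 Jul – 31 Dec 2000: 161 days × 1122 kWh/day = 180,642 kWh at £0.13/kWh → £23,483.46

£48,784.56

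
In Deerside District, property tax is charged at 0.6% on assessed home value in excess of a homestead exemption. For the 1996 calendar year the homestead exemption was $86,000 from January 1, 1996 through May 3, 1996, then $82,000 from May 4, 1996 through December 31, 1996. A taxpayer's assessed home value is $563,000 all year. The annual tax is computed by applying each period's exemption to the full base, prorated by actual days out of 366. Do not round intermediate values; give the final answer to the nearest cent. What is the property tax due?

$2,877.87

January 1 – May 3, 1996: 124 days, exemption $86,000 → ($563,000 − $86,000) × 0.6% × 124/366 = $969.6393
May 4 – December 31, 1996: 242 days, exemption $82,000 → ($563,000 − $82,000) × 0.6% × 242/366 = $1,908.2295
Total = $2,877.8689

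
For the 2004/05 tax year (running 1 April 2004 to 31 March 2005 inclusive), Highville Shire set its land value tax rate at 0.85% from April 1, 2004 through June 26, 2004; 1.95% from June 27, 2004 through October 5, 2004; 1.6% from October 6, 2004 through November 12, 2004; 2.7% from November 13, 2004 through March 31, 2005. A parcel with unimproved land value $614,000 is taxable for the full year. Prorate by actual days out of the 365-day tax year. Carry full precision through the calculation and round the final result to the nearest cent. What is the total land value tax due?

April 1 – June 26, 2004: 87 days at 0.85% → $614,000 × 0.85% × 87/365 = $1,243.9808
June 27 – October 5, 2004: 101 days at 1.95% → $614,000 × 1.95% × 101/365 = $3,313.0767
October 6 – November 12, 2004: 38 days at 1.6% → $614,000 × 1.6% × 38/365 = $1,022.7726
November 13, 2004 – March 31, 2005: 139 days at 2.7% → $614,000 × 2.7% × 139/365 = $6,313.2658
Total = $11,893.0959

$11,893.10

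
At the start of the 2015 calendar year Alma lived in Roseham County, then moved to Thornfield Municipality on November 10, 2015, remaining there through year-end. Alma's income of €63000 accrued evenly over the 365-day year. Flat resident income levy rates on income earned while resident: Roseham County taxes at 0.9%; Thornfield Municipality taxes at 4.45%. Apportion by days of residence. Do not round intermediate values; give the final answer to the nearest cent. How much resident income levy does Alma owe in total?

€885.62

Roseham County, January 1 – November 9, 2015: 313 days → €63000 × 0.9% × 313/365 = €486.2219
Thornfield Municipality, November 10 – December 31, 2015: 52 days → €63000 × 4.45% × 52/365 = €399.4027
Total = €885.6247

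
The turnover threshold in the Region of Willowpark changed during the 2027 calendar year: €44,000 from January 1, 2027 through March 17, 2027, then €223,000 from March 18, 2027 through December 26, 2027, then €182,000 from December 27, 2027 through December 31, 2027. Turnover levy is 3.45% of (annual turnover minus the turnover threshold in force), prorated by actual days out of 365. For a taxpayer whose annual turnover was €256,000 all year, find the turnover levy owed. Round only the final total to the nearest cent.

€2,443.73

January 1 – March 17, 2027: 76 days, exemption €44,000 → (€256,000 − €44,000) × 3.45% × 76/365 = €1,522.9151
March 18 – December 26, 2027: 284 days, exemption €223,000 → (€256,000 − €223,000) × 3.45% × 284/365 = €885.8466
December 27 – December 31, 2027: 5 days, exemption €182,000 → (€256,000 − €182,000) × 3.45% × 5/365 = €34.9726
Total = €2,443.7342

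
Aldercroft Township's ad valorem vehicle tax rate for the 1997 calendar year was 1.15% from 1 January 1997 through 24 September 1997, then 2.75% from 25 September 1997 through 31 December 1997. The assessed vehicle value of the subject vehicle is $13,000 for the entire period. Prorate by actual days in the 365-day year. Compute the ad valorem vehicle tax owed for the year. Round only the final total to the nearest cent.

1 January – 24 September 1997: 267 days at 1.15% → $13,000 × 1.15% × 267/365 = $109.3603
25 September – 31 December 1997: 98 days at 2.75% → $13,000 × 2.75% × 98/365 = $95.9863
Total = $205.3466

$205.35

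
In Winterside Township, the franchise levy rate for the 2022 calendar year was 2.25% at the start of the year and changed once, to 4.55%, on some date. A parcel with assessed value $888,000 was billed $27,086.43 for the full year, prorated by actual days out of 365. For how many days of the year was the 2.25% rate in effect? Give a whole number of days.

238 days

Let d = days at the first rate; then 365 − d days at the second rate.
$888,000 × [2.25%·d + 4.55%·(365−d)] / 365 = $27,086.43
Solving gives d = 238, so the new rate took effect on 27 August 2022.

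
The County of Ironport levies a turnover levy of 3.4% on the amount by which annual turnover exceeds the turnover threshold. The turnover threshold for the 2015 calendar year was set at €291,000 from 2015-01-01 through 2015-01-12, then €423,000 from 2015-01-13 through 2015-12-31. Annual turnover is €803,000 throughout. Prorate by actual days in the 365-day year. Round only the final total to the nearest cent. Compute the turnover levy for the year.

€13,067.55

2015-01-01 to 2015-01-12: 12 days, exemption €291,000 → (€803,000 − €291,000) × 3.4% × 12/365 = €572.3178
2015-01-13 to 2015-12-31: 353 days, exemption €423,000 → (€803,000 − €423,000) × 3.4% × 353/365 = €12,495.2329
Total = €13,067.5507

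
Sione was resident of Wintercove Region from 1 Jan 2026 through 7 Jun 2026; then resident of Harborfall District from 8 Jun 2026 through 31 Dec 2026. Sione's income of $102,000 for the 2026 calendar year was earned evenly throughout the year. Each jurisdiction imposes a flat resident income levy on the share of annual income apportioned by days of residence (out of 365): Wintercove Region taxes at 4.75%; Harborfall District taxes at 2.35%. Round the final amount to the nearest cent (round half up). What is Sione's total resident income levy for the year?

$3,456.68

Wintercove Region, 1 Jan – 7 Jun 2026: 158 days → $102,000 × 4.75% × 158/365 = $2,097.2877
Harborfall District, 8 Jun – 31 Dec 2026: 207 days → $102,000 × 2.35% × 207/365 = $1,359.3945
Total = $3,456.6822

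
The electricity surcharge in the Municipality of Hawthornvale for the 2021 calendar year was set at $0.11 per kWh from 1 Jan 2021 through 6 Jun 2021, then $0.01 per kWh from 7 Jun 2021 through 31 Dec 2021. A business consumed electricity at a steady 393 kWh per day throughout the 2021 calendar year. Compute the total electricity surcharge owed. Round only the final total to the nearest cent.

1 Jan – 6 Jun 2021: 157 days × 393 kWh/day = 61,701 kWh at $0.11/kWh → $6,787.11
7 Jun – 31 Dec 2021: 208 days × 393 kWh/day = 81,744 kWh at $0.01/kWh → $817.44

$7,604.55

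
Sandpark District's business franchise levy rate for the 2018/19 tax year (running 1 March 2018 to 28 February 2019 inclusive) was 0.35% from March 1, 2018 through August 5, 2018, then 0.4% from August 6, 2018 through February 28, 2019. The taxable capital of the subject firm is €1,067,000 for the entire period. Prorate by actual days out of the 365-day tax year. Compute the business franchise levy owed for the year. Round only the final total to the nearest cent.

March 1 – August 5, 2018: 158 days at 0.35% → €1,067,000 × 0.35% × 158/365 = €1,616.5781
August 6, 2018 – February 28, 2019: 207 days at 0.4% → €1,067,000 × 0.4% × 207/365 = €2,420.4822
Total = €4,037.0603

€4,037.06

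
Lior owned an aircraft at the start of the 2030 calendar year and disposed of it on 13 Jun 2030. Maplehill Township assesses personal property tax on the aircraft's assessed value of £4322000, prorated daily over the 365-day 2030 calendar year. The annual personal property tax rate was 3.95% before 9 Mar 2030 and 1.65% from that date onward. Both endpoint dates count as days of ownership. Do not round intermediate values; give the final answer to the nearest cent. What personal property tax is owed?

1 Jan – 8 Mar 2030: 67 days at 3.95% → £4322000 × 3.95% × 67/365 = £31337.4603
9 Mar – 13 Jun 2030: 97 days at 1.65% → £4322000 × 1.65% × 97/365 = £18951.6740
Total = £50289.1342

£50289.13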